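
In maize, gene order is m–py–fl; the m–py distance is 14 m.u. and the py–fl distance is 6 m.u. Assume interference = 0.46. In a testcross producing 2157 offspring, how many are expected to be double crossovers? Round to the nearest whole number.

10

Map distances give recombination frequencies of 0.140 and 0.060 for the two intervals.
With interference 0.46 (so coincidence = 0.54), expected double-crossover frequency = 0.140 × 0.060 × 0.54 = 0.00454.
Expected number = 0.00454 × 2157 = 9.78 ≈ 10.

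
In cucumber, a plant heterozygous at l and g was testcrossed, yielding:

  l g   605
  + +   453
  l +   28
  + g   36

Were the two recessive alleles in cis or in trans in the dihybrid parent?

The two most frequent classes are + + (453) and l g (605); these are the parental (non-recombinant) types.
So the F1 carried + + on one chromosome and l g on the other — the recessive alleles are on the same chromosome (cis / coupling).

cis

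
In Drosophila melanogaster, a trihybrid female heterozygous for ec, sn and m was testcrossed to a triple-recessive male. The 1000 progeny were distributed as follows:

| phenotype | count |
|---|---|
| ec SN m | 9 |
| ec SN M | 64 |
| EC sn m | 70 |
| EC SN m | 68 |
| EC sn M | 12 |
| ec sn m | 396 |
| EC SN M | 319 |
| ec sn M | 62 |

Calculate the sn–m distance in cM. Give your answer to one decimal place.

The two most frequent reciprocal classes, EC SN M and ec sn m, are the parental types, so the F1 was EC SN M / ec sn m.
The two rarest classes, EC sn M and ec SN m, are the double crossovers. Comparing them with the parentals, only the sn allele has switched, so sn is the middle locus and the order is m – sn – ec.
Crossovers in the m–sn interval produce the single-crossover classes EC SN m and ec sn M (68 + 62 = 130) plus the double crossovers (21).
RF(m–sn) = (130 + 21) / 1000 = 151/1000 = 0.1510 → 15.1 cM.

15.1 cM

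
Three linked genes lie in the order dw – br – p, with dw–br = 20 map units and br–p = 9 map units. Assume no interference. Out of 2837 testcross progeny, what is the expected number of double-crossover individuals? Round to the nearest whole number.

51

Map distances give recombination frequencies of 0.200 and 0.090 for the two intervals.
With no interference, expected double-crossover frequency = 0.200 × 0.090 = 0.01800.
Expected number = 0.01800 × 2837 = 51.07 ≈ 51.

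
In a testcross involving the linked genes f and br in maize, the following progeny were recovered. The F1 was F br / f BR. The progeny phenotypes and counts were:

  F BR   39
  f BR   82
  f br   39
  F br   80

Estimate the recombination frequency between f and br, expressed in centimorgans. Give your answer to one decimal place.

32.5 centimorgans

The recombinant classes are F BR and f br: 39 + 39 = 78.
Recombination frequency = 78/240 = 0.3250 ≈ 32.5%, i.e. 32.5 centimorgans.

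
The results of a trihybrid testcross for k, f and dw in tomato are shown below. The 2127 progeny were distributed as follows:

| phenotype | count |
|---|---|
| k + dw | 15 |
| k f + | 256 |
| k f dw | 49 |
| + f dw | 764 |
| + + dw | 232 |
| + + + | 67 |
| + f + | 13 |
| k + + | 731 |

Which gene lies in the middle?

dw

The two most frequent reciprocal classes, k + + and + f dw, are the parental types, so the F1 was k + + / + f dw.
The two rarest classes, k + dw and + f +, are the double crossovers. Comparing them with the parentals, only the dw allele has switched, so dw is the middle locus and the order is f – dw – k.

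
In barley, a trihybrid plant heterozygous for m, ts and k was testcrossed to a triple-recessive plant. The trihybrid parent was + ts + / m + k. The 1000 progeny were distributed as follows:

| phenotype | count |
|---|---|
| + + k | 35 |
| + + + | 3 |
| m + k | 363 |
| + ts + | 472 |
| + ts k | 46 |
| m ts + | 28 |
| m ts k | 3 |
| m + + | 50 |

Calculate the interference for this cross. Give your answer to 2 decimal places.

The two rarest classes, + + + and m ts k, are the double crossovers. Comparing them with the parentals, only the ts allele has switched, so ts is the middle locus and the order is m – ts – k.
m–ts: (63 + 6)/1000 = 0.0690; ts–k: (96 + 6)/1000 = 0.1020.
Expected DCO frequency = 0.0690 × 0.1020 ≈ 0.00704; observed = 6/1000 ≈ 0.00600.
Coefficient of coincidence = 0.00600/0.00704 ≈ 0.85; interference = 1 − 0.85 = 0.15.

0.15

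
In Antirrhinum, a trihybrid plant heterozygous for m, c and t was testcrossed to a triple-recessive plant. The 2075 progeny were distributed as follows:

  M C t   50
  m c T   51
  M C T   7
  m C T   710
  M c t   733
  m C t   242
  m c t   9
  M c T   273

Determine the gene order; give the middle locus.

m

The two most frequent reciprocal classes, m C T and M c t, are the parental types, so the F1 was m C T / M c t.
The two rarest classes, M C T and m c t, are the double crossovers. Comparing them with the parentals, only the m allele has switched, so m is the middle locus and the order is c – m – t.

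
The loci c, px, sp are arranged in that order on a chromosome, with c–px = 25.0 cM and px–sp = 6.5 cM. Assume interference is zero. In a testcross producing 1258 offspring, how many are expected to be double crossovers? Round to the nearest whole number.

20

Map distances give recombination frequencies of 0.250 and 0.065 for the two intervals.
With no interference, expected double-crossover frequency = 0.250 × 0.065 = 0.01625.
Expected number = 0.01625 × 1258 = 20.44 ≈ 20.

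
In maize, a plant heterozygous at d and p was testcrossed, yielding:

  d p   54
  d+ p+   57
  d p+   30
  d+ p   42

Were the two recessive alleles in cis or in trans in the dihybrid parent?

cis

The two most frequent classes are d+ p+ (57) and d p (54); these are the parental (non-recombinant) types.
So the F1 carried d+ p+ on one chromosome and d p on the other — the recessive alleles are on the same chromosome (cis / coupling).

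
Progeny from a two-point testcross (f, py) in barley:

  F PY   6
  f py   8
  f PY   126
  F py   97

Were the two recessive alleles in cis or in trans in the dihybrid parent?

trans

The two most frequent classes are F py (97) and f PY (126); these are the parental (non-recombinant) types.
So the F1 carried F py on one chromosome and f PY on the other — the recessive alleles are on opposite chromosomes (trans / repulsion).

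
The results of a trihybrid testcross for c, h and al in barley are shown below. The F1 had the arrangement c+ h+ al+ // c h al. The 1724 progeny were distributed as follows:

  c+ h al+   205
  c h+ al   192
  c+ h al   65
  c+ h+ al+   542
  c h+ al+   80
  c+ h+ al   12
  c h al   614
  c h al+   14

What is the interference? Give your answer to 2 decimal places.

The two rarest classes, c+ h+ al and c h al+, are the double crossovers. Comparing them with the parentals, only the al allele has switched, so al is the middle locus and the order is c – al – h.
c–al: (145 + 26)/1724 = 0.0992; al–h: (397 + 26)/1724 = 0.2454.
Expected DCO frequency = 0.0992 × 0.2454 ≈ 0.02434; observed = 26/1724 ≈ 0.01508.
Coefficient of coincidence = 0.01508/0.02434 ≈ 0.62; interference = 1 − 0.62 = 0.38.

0.38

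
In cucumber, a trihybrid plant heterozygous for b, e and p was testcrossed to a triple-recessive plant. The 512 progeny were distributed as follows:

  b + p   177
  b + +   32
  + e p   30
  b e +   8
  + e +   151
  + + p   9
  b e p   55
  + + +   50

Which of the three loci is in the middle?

b

The two most frequent reciprocal classes, b + p and + e +, are the parental types, so the F1 was b + p / + e +.
The two rarest classes, + + p and b e +, are the double crossovers. Comparing them with the parentals, only the b allele has switched, so b is the middle locus and the order is p – b – e.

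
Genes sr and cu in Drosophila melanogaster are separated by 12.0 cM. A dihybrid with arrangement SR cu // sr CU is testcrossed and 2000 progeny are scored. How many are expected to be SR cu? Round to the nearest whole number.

880

A map distance of 12.0 cM corresponds to a recombination frequency of 0.120.
The F1 is SR cu / sr CU, so SR cu is a parental gamete class with expected frequency (1 − r)/2 = 0.880/2 = 0.4400.
Expected number = 0.4400 × 2000 = 880.00 ≈ 880.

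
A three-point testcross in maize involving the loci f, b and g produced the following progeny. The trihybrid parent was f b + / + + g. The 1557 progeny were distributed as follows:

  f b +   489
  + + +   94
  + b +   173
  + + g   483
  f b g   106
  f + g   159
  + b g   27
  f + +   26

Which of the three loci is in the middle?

The two rarest classes, f + + and + b g, are the double crossovers. Comparing them with the parentals, only the b allele has switched, so b is the middle locus and the order is g – b – f.

b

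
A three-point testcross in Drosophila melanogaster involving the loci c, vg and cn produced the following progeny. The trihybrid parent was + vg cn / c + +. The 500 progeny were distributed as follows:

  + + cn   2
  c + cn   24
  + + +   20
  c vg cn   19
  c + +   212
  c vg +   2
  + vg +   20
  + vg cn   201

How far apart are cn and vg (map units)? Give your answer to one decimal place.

The two rarest classes, + + cn and c vg +, are the double crossovers. Comparing them with the parentals, only the vg allele has switched, so vg is the middle locus and the order is cn – vg – c.
Crossovers in the cn–vg interval produce the single-crossover classes + vg + and c + cn (20 + 24 = 44) plus the double crossovers (4).
RF(cn–vg) = (44 + 4) / 500 = 48/500 = 0.0960 → 9.6 map units.

9.6 map units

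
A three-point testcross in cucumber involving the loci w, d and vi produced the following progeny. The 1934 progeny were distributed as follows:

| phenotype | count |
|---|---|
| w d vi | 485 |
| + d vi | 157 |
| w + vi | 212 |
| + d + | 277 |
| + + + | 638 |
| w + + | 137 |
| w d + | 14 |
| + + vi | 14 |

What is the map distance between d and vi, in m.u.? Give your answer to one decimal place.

The two most frequent reciprocal classes, + + + and w d vi, are the parental types, so the F1 was + + + / w d vi.
The two rarest classes, + + vi and w d +, are the double crossovers. Comparing them with the parentals, only the vi allele has switched, so vi is the middle locus and the order is d – vi – w.
Crossovers in the d–vi interval produce the single-crossover classes + d + and w + vi (277 + 212 = 489) plus the double crossovers (28).
RF(d–vi) = (489 + 28) / 1934 = 517/1934 = 0.2673 → 26.7 m.u.

26.7 m.u.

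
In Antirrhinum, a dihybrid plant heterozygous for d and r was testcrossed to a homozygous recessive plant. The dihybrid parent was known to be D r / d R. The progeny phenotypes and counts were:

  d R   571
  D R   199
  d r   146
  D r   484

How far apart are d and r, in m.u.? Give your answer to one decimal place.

The recombinant classes are D R and d r: 199 + 146 = 345.
Recombination frequency = 345/1400 = 0.2464 ≈ 24.6%, i.e. 24.6 m.u.

24.6 m.u.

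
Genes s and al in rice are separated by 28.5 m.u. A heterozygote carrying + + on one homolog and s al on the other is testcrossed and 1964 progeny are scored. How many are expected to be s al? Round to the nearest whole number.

A map distance of 28.5 m.u. corresponds to a recombination frequency of 0.285.
The F1 is + + / s al, so s al is a parental gamete class with expected frequency (1 − r)/2 = 0.715/2 = 0.3575.
Expected number = 0.3575 × 1964 = 702.13 ≈ 702.

702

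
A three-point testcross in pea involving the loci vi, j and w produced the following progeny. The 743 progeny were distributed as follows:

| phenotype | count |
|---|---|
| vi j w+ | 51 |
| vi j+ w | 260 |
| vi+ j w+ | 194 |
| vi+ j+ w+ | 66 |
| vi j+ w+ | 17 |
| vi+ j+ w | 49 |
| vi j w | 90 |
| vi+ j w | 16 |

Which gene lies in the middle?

The two most frequent reciprocal classes, vi j+ w and vi+ j w+, are the parental types, so the F1 was vi j+ w / vi+ j w+.
The two rarest classes, vi j+ w+ and vi+ j w, are the double crossovers. Comparing them with the parentals, only the w allele has switched, so w is the middle locus and the order is vi – w – j.

w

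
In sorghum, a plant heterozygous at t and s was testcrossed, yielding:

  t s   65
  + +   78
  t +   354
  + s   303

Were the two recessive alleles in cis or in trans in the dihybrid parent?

trans

The two most frequent classes are + s (303) and t + (354); these are the parental (non-recombinant) types.
So the F1 carried + s on one chromosome and t + on the other — the recessive alleles are on opposite chromosomes (trans / repulsion).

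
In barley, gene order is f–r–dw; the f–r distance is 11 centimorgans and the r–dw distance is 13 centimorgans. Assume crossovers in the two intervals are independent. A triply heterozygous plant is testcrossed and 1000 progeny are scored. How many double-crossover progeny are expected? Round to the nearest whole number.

14

Map distances give recombination frequencies of 0.110 and 0.130 for the two intervals.
With no interference, expected double-crossover frequency = 0.110 × 0.130 = 0.01430.
Expected number = 0.01430 × 1000 = 14.30 ≈ 14.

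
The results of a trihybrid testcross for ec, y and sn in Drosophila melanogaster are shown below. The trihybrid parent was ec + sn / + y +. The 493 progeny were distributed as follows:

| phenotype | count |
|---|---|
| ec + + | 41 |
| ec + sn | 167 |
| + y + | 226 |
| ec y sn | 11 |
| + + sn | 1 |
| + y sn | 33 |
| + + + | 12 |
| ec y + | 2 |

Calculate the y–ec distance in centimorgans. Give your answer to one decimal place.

The two rarest classes, + + sn and ec y +, are the double crossovers. Comparing them with the parentals, only the ec allele has switched, so ec is the middle locus and the order is y – ec – sn.
Crossovers in the y–ec interval produce the single-crossover classes ec y sn and + + + (11 + 12 = 23) plus the double crossovers (3).
RF(y–ec) = (23 + 3) / 493 = 26/493 = 0.0527 → 5.3 centimorgans.

5.3 centimorgans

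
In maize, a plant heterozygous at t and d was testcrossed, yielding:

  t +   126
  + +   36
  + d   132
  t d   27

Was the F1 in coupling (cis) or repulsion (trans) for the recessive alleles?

The two most frequent classes are + d (132) and t + (126); these are the parental (non-recombinant) types.
So the F1 carried + d on one chromosome and t + on the other — the recessive alleles are on opposite chromosomes (trans / repulsion).

trans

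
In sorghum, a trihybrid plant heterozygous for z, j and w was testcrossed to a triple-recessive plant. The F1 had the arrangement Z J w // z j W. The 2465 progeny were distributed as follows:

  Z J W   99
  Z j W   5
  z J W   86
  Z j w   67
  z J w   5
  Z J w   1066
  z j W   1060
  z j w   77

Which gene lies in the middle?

z

The two rarest classes, z J w and Z j W, are the double crossovers. Comparing them with the parentals, only the z allele has switched, so z is the middle locus and the order is j – z – w.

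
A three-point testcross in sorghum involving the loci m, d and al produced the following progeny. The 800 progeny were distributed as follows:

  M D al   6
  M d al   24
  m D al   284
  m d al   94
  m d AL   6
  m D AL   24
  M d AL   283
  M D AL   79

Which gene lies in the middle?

m

The two most frequent reciprocal classes, m D al and M d AL, are the parental types, so the F1 was m D al / M d AL.
The two rarest classes, M D al and m d AL, are the double crossovers. Comparing them with the parentals, only the m allele has switched, so m is the middle locus and the order is al – m – d.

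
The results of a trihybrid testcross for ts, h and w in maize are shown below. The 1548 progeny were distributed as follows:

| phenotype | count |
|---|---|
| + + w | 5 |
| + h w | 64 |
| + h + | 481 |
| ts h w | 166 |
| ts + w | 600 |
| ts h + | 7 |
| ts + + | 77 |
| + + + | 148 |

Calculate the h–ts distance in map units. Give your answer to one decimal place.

21.1 map units

The two most frequent reciprocal classes, + h + and ts + w, are the parental types, so the F1 was + h + / ts + w.
The two rarest classes, ts h + and + + w, are the double crossovers. Comparing them with the parentals, only the ts allele has switched, so ts is the middle locus and the order is h – ts – w.
Crossovers in the h–ts interval produce the single-crossover classes + + + and ts h w (148 + 166 = 314) plus the double crossovers (12).
RF(h–ts) = (314 + 12) / 1548 = 326/1548 = 0.2106 → 21.1 map units.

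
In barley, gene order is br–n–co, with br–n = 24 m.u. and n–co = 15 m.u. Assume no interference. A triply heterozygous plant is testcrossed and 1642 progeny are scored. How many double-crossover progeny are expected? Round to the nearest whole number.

59

Map distances give recombination frequencies of 0.240 and 0.150 for the two intervals.
With no interference, expected double-crossover frequency = 0.240 × 0.150 = 0.03600.
Expected number = 0.03600 × 1642 = 59.11 ≈ 59.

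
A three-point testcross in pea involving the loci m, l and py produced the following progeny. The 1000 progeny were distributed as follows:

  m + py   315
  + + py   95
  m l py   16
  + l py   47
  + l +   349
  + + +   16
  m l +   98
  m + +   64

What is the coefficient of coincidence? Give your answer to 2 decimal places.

The two most frequent reciprocal classes, + l + and m + py, are the parental types, so the F1 was + l + / m + py.
The two rarest classes, + + + and m l py, are the double crossovers. Comparing them with the parentals, only the l allele has switched, so l is the middle locus and the order is m – l – py.
m–l: (193 + 32)/1000 = 0.2250; l–py: (111 + 32)/1000 = 0.1430.
Expected DCO frequency = 0.2250 × 0.1430 ≈ 0.03217; observed = 32/1000 ≈ 0.03200.
Coefficient of coincidence = 0.03200/0.03217 ≈ 0.99.

0.99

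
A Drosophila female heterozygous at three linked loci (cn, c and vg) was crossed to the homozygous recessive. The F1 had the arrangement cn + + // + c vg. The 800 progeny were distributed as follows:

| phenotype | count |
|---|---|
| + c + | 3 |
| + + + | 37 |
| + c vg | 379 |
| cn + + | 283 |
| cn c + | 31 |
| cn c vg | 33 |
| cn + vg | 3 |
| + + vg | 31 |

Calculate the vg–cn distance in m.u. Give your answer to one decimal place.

The two rarest classes, cn + vg and + c +, are the double crossovers. Comparing them with the parentals, only the vg allele has switched, so vg is the middle locus and the order is cn – vg – c.
Crossovers in the cn–vg interval produce the single-crossover classes + + + and cn c vg (37 + 33 = 70) plus the double crossovers (6).
RF(cn–vg) = (70 + 6) / 800 = 76/800 = 0.0950 → 9.5 m.u.

9.5 m.u.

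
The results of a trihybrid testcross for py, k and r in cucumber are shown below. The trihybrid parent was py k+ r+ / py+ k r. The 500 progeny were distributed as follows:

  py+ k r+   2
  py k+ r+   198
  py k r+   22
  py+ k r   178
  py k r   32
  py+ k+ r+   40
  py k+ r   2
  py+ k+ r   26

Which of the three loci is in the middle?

The two rarest classes, py k+ r and py+ k r+, are the double crossovers. Comparing them with the parentals, only the r allele has switched, so r is the middle locus and the order is k – r – py.

r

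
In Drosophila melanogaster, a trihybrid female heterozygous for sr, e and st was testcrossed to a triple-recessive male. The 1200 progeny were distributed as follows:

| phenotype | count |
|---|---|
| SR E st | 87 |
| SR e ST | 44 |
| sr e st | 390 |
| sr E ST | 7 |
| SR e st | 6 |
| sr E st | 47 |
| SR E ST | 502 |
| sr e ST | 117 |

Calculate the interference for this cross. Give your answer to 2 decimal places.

The two most frequent reciprocal classes, sr e st and SR E ST, are the parental types, so the F1 was sr e st / SR E ST.
The two rarest classes, SR e st and sr E ST, are the double crossovers. Comparing them with the parentals, only the sr allele has switched, so sr is the middle locus and the order is st – sr – e.
st–sr: (204 + 13)/1200 = 0.1808; sr–e: (91 + 13)/1200 = 0.0867.
Expected DCO frequency = 0.1808 × 0.0867 ≈ 0.01568; observed = 13/1200 ≈ 0.01083.
Coefficient of coincidence = 0.01083/0.01568 ≈ 0.69; interference = 1 − 0.69 = 0.31.

0.31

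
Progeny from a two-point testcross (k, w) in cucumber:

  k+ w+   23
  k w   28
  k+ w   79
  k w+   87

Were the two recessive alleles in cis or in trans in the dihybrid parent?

trans

The two most frequent classes are k+ w (79) and k w+ (87); these are the parental (non-recombinant) types.
So the F1 carried k+ w on one chromosome and k w+ on the other — the recessive alleles are on opposite chromosomes (trans / repulsion).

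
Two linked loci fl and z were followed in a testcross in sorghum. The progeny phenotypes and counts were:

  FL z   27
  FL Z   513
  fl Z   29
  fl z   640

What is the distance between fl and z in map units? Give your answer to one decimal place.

4.6 map units

The two most frequent classes, FL Z (513) and fl z (640), are the parental types, so the F1 was FL Z / fl z.
The recombinant classes are FL z and fl Z: 27 + 29 = 56.
Recombination frequency = 56/1209 = 0.0463 ≈ 4.6%, i.e. 4.6 map units.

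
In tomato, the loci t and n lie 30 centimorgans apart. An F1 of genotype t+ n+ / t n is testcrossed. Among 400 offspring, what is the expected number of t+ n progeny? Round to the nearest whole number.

60

A map distance of 30 centimorgans corresponds to a recombination frequency of 0.300.
The F1 is t+ n+ / t n, so t+ n is a recombinant gamete class with expected frequency r/2 = 0.300/2 = 0.1500.
Expected number = 0.1500 × 400 = 60.00 ≈ 60.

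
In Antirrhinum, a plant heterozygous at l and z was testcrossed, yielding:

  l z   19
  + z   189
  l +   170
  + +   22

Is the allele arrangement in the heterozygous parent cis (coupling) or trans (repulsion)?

trans

The two most frequent classes are + z (189) and l + (170); these are the parental (non-recombinant) types.
So the F1 carried + z on one chromosome and l + on the other — the recessive alleles are on opposite chromosomes (trans / repulsion).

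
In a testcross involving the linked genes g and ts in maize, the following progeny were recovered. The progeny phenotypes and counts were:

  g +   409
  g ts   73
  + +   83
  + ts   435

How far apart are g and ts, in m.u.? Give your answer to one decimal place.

15.6 m.u.

The two most frequent classes, + ts (435) and g + (409), are the parental types, so the F1 was + ts / g +.
The recombinant classes are + + and g ts: 83 + 73 = 156.
Recombination frequency = 156/1000 = 0.1560 ≈ 15.6%, i.e. 15.6 m.u.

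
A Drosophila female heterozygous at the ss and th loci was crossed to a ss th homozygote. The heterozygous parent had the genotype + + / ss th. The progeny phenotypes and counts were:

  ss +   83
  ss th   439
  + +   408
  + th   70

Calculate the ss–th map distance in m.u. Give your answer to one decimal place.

The recombinant classes are + th and ss +: 70 + 83 = 153.
Recombination frequency = 153/1000 = 0.1530 ≈ 15.3%, i.e. 15.3 m.u.

15.3 m.u.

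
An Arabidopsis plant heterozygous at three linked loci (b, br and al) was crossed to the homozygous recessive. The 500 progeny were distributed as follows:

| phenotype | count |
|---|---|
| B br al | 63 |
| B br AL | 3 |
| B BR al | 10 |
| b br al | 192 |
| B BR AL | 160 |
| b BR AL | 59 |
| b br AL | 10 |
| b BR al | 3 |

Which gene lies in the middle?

The two most frequent reciprocal classes, B BR AL and b br al, are the parental types, so the F1 was B BR AL / b br al.
The two rarest classes, B br AL and b BR al, are the double crossovers. Comparing them with the parentals, only the br allele has switched, so br is the middle locus and the order is al – br – b.

br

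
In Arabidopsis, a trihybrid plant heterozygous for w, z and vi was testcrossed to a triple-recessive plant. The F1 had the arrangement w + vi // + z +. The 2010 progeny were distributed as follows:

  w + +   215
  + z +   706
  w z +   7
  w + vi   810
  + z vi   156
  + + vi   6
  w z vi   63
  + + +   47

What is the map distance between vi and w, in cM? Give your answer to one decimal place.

19.1 cM

The two rarest classes, + + vi and w z +, are the double crossovers. Comparing them with the parentals, only the w allele has switched, so w is the middle locus and the order is z – w – vi.
Crossovers in the w–vi interval produce the single-crossover classes w + + and + z vi (215 + 156 = 371) plus the double crossovers (13).
RF(w–vi) = (371 + 13) / 2010 = 384/2010 = 0.1910 → 19.1 cM.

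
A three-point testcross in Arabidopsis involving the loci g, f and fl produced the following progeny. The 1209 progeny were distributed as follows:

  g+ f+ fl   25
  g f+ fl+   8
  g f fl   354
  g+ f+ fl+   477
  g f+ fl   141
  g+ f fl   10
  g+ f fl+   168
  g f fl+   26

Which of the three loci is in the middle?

g

The two most frequent reciprocal classes, g f fl and g+ f+ fl+, are the parental types, so the F1 was g f fl / g+ f+ fl+.
The two rarest classes, g+ f fl and g f+ fl+, are the double crossovers. Comparing them with the parentals, only the g allele has switched, so g is the middle locus and the order is f – g – fl.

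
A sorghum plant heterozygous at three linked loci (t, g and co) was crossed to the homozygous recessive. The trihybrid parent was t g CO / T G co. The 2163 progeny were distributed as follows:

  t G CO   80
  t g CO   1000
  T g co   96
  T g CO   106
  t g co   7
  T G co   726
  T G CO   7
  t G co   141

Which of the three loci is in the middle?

The two rarest classes, t g co and T G CO, are the double crossovers. Comparing them with the parentals, only the co allele has switched, so co is the middle locus and the order is g – co – t.

co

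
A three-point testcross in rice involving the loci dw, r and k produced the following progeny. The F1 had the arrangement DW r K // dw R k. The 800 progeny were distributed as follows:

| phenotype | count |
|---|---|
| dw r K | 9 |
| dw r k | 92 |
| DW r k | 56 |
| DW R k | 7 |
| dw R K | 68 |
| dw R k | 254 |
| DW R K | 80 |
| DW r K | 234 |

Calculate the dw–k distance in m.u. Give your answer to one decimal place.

The two rarest classes, dw r K and DW R k, are the double crossovers. Comparing them with the parentals, only the dw allele has switched, so dw is the middle locus and the order is r – dw – k.
Crossovers in the dw–k interval produce the single-crossover classes DW r k and dw R K (56 + 68 = 124) plus the double crossovers (16).
RF(dw–k) = (124 + 16) / 800 = 140/800 = 0.1750 → 17.5 m.u.

17.5 m.u.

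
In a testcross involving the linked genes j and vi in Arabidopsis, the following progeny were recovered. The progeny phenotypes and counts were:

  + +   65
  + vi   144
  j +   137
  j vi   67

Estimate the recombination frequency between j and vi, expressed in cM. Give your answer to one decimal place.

The two most frequent classes, + vi (144) and j + (137), are the parental types, so the F1 was + vi / j +.
The recombinant classes are + + and j vi: 65 + 67 = 132.
Recombination frequency = 132/413 = 0.3196 ≈ 32.0%, i.e. 32.0 cM.

32.0 cM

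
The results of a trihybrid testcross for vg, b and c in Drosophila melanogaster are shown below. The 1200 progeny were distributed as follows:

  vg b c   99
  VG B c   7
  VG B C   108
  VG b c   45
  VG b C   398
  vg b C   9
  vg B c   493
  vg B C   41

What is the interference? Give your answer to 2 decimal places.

The two most frequent reciprocal classes, vg B c and VG b C, are the parental types, so the F1 was vg B c / VG b C.
The two rarest classes, VG B c and vg b C, are the double crossovers. Comparing them with the parentals, only the vg allele has switched, so vg is the middle locus and the order is b – vg – c.
b–vg: (207 + 16)/1200 = 0.1858; vg–c: (86 + 16)/1200 = 0.0850.
Expected DCO frequency = 0.1858 × 0.0850 ≈ 0.01579; observed = 16/1200 ≈ 0.01333.
Coefficient of coincidence = 0.01333/0.01579 ≈ 0.84; interference = 1 − 0.84 = 0.16.

0.16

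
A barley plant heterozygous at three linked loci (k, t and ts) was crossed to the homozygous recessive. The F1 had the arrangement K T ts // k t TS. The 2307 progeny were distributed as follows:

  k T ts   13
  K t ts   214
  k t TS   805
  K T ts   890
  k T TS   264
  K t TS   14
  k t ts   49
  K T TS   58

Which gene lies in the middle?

k

The two rarest classes, k T ts and K t TS, are the double crossovers. Comparing them with the parentals, only the k allele has switched, so k is the middle locus and the order is t – k – ts.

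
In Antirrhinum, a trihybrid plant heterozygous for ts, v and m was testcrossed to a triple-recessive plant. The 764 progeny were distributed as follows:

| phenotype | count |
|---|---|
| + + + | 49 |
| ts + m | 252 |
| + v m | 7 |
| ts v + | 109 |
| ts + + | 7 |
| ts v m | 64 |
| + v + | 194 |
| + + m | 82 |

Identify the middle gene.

The two most frequent reciprocal classes, ts + m and + v +, are the parental types, so the F1 was ts + m / + v +.
The two rarest classes, ts + + and + v m, are the double crossovers. Comparing them with the parentals, only the m allele has switched, so m is the middle locus and the order is ts – m – v.

m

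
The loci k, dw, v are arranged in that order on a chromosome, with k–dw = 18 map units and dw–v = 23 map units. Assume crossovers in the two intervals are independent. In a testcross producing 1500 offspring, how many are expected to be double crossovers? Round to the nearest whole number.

Map distances give recombination frequencies of 0.180 and 0.230 for the two intervals.
With no interference, expected double-crossover frequency = 0.180 × 0.230 = 0.04140.
Expected number = 0.04140 × 1500 = 62.10 ≈ 62.

62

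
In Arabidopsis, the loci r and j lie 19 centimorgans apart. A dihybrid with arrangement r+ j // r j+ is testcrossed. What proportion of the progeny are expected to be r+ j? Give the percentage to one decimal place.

40.5%

A map distance of 19 centimorgans corresponds to a recombination frequency of 0.190.
The F1 is r+ j / r j+, so r+ j is a parental gamete class with expected frequency (1 − r)/2 = 0.810/2 = 0.4050.
That is 0.4050 = 40.5% of the progeny.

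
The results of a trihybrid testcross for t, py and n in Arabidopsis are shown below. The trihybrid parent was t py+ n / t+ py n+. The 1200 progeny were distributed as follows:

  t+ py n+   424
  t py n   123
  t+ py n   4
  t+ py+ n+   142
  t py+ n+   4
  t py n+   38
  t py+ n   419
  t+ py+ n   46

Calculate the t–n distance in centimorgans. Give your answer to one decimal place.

7.7 centimorgans

The two rarest classes, t py+ n+ and t+ py n, are the double crossovers. Comparing them with the parentals, only the n allele has switched, so n is the middle locus and the order is py – n – t.
Crossovers in the n–t interval produce the single-crossover classes t+ py+ n and t py n+ (46 + 38 = 84) plus the double crossovers (8).
RF(n–t) = (84 + 8) / 1200 = 92/1200 = 0.0767 → 7.7 centimorgans.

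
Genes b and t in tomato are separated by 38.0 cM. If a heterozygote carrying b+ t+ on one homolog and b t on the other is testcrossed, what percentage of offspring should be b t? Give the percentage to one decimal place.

31.0%

A map distance of 38.0 cM corresponds to a recombination frequency of 0.380.
The F1 is b+ t+ / b t, so b t is a parental gamete class with expected frequency (1 − r)/2 = 0.620/2 = 0.3100.
That is 0.3100 = 31.0% of the progeny.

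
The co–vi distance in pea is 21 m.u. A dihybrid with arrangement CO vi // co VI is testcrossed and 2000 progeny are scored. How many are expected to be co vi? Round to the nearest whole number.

A map distance of 21 m.u. corresponds to a recombination frequency of 0.210.
The F1 is CO vi / co VI, so co vi is a recombinant gamete class with expected frequency r/2 = 0.210/2 = 0.1050.
Expected number = 0.1050 × 2000 = 210.00 ≈ 210.

210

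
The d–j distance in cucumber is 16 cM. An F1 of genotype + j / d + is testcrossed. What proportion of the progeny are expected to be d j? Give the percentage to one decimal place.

8.0%

A map distance of 16 cM corresponds to a recombination frequency of 0.160.
The F1 is + j / d +, so d j is a recombinant gamete class with expected frequency r/2 = 0.160/2 = 0.0800.
That is 0.0800 = 8.0% of the progeny.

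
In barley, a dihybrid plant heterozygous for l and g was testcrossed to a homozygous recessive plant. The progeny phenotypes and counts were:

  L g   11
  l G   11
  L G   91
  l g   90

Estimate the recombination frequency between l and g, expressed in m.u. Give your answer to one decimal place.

The two most frequent classes, L G (91) and l g (90), are the parental types, so the F1 was L G / l g.
The recombinant classes are L g and l G: 11 + 11 = 22.
Recombination frequency = 22/203 = 0.1084 ≈ 10.8%, i.e. 10.8 m.u.

10.8 m.u.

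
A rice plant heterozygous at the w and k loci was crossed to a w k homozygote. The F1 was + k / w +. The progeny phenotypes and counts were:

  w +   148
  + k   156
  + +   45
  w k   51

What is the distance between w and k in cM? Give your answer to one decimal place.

24.0 cM

The recombinant classes are + + and w k: 45 + 51 = 96.
Recombination frequency = 96/400 = 0.2400 ≈ 24.0%, i.e. 24.0 cM.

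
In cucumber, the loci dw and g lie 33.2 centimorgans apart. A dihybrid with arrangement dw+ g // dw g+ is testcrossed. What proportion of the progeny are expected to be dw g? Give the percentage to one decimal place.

A map distance of 33.2 centimorgans corresponds to a recombination frequency of 0.332.
The F1 is dw+ g / dw g+, so dw g is a recombinant gamete class with expected frequency r/2 = 0.332/2 = 0.1660.
That is 0.1660 = 16.6% of the progeny.

16.6%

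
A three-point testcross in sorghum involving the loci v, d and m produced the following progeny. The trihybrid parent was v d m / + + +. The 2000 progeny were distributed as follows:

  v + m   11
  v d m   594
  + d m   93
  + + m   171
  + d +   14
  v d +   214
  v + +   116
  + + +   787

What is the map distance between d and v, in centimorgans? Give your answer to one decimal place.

The two rarest classes, v + m and + d +, are the double crossovers. Comparing them with the parentals, only the d allele has switched, so d is the middle locus and the order is v – d – m.
Crossovers in the v–d interval produce the single-crossover classes + d m and v + + (93 + 116 = 209) plus the double crossovers (25).
RF(v–d) = (209 + 25) / 2000 = 234/2000 = 0.1170 → 11.7 centimorgans.

11.7 centimorgans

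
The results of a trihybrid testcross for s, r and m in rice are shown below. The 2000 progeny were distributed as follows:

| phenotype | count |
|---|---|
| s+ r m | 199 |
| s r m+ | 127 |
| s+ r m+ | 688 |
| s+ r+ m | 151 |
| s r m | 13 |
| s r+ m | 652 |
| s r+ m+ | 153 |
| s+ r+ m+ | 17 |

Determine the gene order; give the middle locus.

The two most frequent reciprocal classes, s+ r m+ and s r+ m, are the parental types, so the F1 was s+ r m+ / s r+ m.
The two rarest classes, s+ r+ m+ and s r m, are the double crossovers. Comparing them with the parentals, only the r allele has switched, so r is the middle locus and the order is m – r – s.

r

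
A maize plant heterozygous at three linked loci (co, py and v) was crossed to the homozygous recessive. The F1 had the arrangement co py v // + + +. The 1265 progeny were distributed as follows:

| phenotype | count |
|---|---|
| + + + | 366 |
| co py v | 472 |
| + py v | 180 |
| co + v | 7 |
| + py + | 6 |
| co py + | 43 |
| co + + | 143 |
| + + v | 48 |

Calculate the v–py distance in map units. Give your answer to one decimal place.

8.2 map units

The two rarest classes, co + v and + py +, are the double crossovers. Comparing them with the parentals, only the py allele has switched, so py is the middle locus and the order is v – py – co.
Crossovers in the v–py interval produce the single-crossover classes co py + and + + v (43 + 48 = 91) plus the double crossovers (13).
RF(v–py) = (91 + 13) / 1265 = 104/1265 = 0.0822 → 8.2 map units.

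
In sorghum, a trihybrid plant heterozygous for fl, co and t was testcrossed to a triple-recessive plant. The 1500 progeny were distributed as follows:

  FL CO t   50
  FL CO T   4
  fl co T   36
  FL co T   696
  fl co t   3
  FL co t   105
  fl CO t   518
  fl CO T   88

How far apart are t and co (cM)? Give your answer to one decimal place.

13.3 cM

The two most frequent reciprocal classes, fl CO t and FL co T, are the parental types, so the F1 was fl CO t / FL co T.
The two rarest classes, fl co t and FL CO T, are the double crossovers. Comparing them with the parentals, only the co allele has switched, so co is the middle locus and the order is fl – co – t.
Crossovers in the co–t interval produce the single-crossover classes fl CO T and FL co t (88 + 105 = 193) plus the double crossovers (7).
RF(co–t) = (193 + 7) / 1500 = 200/1500 = 0.1333 → 13.3 cM.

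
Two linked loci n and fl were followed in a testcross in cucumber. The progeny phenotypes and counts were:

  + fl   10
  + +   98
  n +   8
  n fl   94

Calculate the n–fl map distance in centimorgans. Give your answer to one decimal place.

The two most frequent classes, + + (98) and n fl (94), are the parental types, so the F1 was + + / n fl.
The recombinant classes are + fl and n +: 10 + 8 = 18.
Recombination frequency = 18/210 = 0.0857 ≈ 8.6%, i.e. 8.6 centimorgans.

8.6 centimorgans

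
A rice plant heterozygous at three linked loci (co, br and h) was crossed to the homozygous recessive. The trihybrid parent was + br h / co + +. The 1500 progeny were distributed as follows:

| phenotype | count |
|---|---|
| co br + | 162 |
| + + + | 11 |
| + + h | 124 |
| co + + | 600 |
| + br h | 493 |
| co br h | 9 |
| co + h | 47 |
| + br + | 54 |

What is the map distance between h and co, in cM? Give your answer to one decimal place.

The two rarest classes, co br h and + + +, are the double crossovers. Comparing them with the parentals, only the co allele has switched, so co is the middle locus and the order is h – co – br.
Crossovers in the h–co interval produce the single-crossover classes + br + and co + h (54 + 47 = 101) plus the double crossovers (20).
RF(h–co) = (101 + 20) / 1500 = 121/1500 = 0.0807 → 8.1 cM.

8.1 cM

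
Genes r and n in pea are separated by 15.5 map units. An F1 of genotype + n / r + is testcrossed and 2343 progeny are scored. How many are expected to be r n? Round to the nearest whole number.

182

A map distance of 15.5 map units corresponds to a recombination frequency of 0.155.
The F1 is + n / r +, so r n is a recombinant gamete class with expected frequency r/2 = 0.155/2 = 0.0775.
Expected number = 0.0775 × 2343 = 181.58 ≈ 182.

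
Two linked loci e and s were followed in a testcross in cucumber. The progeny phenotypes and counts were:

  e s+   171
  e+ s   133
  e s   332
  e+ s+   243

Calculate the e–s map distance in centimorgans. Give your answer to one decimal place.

The two most frequent classes, e+ s+ (243) and e s (332), are the parental types, so the F1 was e+ s+ / e s.
The recombinant classes are e+ s and e s+: 133 + 171 = 304.
Recombination frequency = 304/879 = 0.3458 ≈ 34.6%, i.e. 34.6 centimorgans.

34.6 centimorgans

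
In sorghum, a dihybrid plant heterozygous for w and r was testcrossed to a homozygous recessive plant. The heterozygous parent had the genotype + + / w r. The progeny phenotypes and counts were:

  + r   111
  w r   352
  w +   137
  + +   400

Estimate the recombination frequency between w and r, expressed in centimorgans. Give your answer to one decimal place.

The recombinant classes are + r and w +: 111 + 137 = 248.
Recombination frequency = 248/1000 = 0.2480 ≈ 24.8%, i.e. 24.8 centimorgans.

24.8 centimorgans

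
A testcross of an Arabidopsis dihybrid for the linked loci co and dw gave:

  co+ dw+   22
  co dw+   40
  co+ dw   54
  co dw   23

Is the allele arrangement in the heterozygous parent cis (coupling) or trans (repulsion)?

trans

The two most frequent classes are co+ dw (54) and co dw+ (40); these are the parental (non-recombinant) types.
So the F1 carried co+ dw on one chromosome and co dw+ on the other — the recessive alleles are on opposite chromosomes (trans / repulsion).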